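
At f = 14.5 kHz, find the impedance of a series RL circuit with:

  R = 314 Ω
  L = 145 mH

Step 1 — Angular frequency: ω = 2π·f = 2π·1.45e+04 = 9.111e+04 rad/s.
Step 2 — Component impedances:
  R: Z = R = 314 Ω
  L: Z = jωL = j·9.111e+04·0.145 = 0 + j1.321e+04 Ω
Step 3 — Series combination: Z_total = R + L = 314 + j1.321e+04 Ω = 1.321e+04∠88.6° Ω.

Z = 314 + j1.321e+04 Ω = 1.321e+04∠88.6° Ω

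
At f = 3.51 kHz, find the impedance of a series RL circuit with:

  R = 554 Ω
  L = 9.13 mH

Step 1 — Angular frequency: ω = 2π·f = 2π·3510 = 2.205e+04 rad/s.
Step 2 — Component impedances:
  R: Z = R = 554 Ω
  L: Z = jωL = j·2.205e+04·0.00913 = 0 + j201.4 Ω
Step 3 — Series combination: Z_total = R + L = 554 + j201.4 Ω = 589.5∠20.0° Ω.

Z = 554 + j201.4 Ω = 589.5∠20.0° Ω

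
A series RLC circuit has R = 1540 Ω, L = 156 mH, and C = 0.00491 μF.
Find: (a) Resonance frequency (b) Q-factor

Step 1 — Resonance condition Im(Z)=0 gives ω₀ = 1/√(LC).
Step 2 — ω₀ = 1/√(0.156·4.91e-09) = 3.613e+04 rad/s.
Step 3 — f₀ = ω₀/(2π) = 5751 Hz.
Step 4 — Series Q: Q = ω₀L/R = 3.613e+04·0.156/1540 = 3.66.

(a) f₀ = 5751 Hz  (b) Q = 3.66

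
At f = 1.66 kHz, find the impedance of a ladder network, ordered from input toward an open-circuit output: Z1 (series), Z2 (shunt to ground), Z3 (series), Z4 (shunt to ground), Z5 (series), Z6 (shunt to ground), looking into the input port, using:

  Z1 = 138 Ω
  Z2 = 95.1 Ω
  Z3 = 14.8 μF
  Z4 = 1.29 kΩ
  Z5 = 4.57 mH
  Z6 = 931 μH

Step 1 — Angular frequency: ω = 2π·f = 2π·1660 = 1.043e+04 rad/s.
Step 2 — Component impedances:
  Z1: Z = R = 138 Ω
  Z2: Z = R = 95.1 Ω
  Z3: Z = 1/(jωC) = -j/(ω·C) = 0 - j6.478 Ω
  Z4: Z = R = 1290 Ω
  Z5: Z = jωL = j·1.043e+04·0.00457 = 0 + j47.67 Ω
  Z6: Z = jωL = j·1.043e+04·0.000931 = 0 + j9.71 Ω
Step 3 — Ladder network (open output): work backward from the far end, alternating series and parallel combinations. Z_in = 160.2 + j37.91 Ω = 164.6∠13.3° Ω.

Z = 160.2 + j37.91 Ω = 164.6∠13.3° Ω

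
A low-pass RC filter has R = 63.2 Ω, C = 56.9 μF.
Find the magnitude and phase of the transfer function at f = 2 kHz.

Step 1 — Angular frequency: ω = 2π·2000 = 1.257e+04 rad/s.
Step 2 — Transfer function: H(jω) = 1/(1 + jωRC).
Step 3 — Denominator: 1 + jωRC = 1 + j·1.257e+04·63.2·5.69e-05 = 1 + j45.19.
Step 4 — H = 0.0004895 - j0.02212.
Step 5 — Magnitude: |H| = 0.02212 (-33.1 dB); phase: φ = -88.7°.

|H| = 0.02212 (-33.1 dB), φ = -88.7°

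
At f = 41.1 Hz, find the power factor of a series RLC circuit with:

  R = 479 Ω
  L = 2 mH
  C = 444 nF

Step 1 — Angular frequency: ω = 2π·f = 2π·41.1 = 258.2 rad/s.
Step 2 — Component impedances:
  R: Z = R = 479 Ω
  L: Z = jωL = j·258.2·0.002 = 0 + j0.5165 Ω
  C: Z = 1/(jωC) = -j/(ω·C) = 0 - j8722 Ω
Step 3 — Series combination: Z_total = R + L + C = 479 - j8721 Ω = 8734∠-86.9° Ω.
Step 4 — Power factor: PF = cos(φ) = Re(Z)/|Z| = 479/8734 = 0.05484.
Step 5 — Type: Im(Z) = -8721 ⇒ leading (phase φ = -86.9°).

PF = 0.05484 (leading, φ = -86.9°)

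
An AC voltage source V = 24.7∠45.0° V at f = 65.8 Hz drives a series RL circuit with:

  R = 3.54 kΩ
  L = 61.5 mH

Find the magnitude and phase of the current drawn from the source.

Step 1 — Angular frequency: ω = 2π·f = 2π·65.8 = 413.4 rad/s.
Step 2 — Component impedances:
  R: Z = R = 3540 Ω
  L: Z = jωL = j·413.4·0.0615 = 0 + j25.43 Ω
Step 3 — Series combination: Z_total = R + L = 3540 + j25.43 Ω = 3540∠0.4° Ω.
Step 4 — Source phasor: V = 24.7∠45.0° V = 17.47 + j17.47 V.
Step 5 — Ohm's law: I = V / Z_total = (17.47 + j17.47) / (3540 + j25.43) = 0.004969 + j0.004898 A.
Step 6 — Convert to polar: |I| = 0.006977 A, ∠I = 44.6°.

I = 0.006977∠44.6° A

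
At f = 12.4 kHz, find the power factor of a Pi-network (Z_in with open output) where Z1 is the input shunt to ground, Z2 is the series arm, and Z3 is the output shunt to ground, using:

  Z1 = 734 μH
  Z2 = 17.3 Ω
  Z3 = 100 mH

Step 1 — Angular frequency: ω = 2π·f = 2π·1.24e+04 = 7.791e+04 rad/s.
Step 2 — Component impedances:
  Z1: Z = jωL = j·7.791e+04·0.000734 = 0 + j57.19 Ω
  Z2: Z = R = 17.3 Ω
  Z3: Z = jωL = j·7.791e+04·0.1 = 0 + j7791 Ω
Step 3 — With open output, the series arm Z2 and the output shunt Z3 appear in series to ground: Z2 + Z3 = 17.3 + j7791 Ω.
Step 4 — Parallel with input shunt Z1: Z_in = Z1 || (Z2 + Z3) = 0.0009185 + j56.77 Ω = 56.77∠90.0° Ω.
Step 5 — Power factor: PF = cos(φ) = Re(Z)/|Z| = 0.0009185/56.77 = 1.618e-05.
Step 6 — Type: Im(Z) = 56.77 ⇒ lagging (phase φ = 90.0°).

PF = 1.618e-05 (lagging, φ = 90.0°)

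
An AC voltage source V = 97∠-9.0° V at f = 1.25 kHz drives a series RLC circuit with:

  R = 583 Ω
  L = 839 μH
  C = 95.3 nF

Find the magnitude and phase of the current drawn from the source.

Step 1 — Angular frequency: ω = 2π·f = 2π·1250 = 7854 rad/s.
Step 2 — Component impedances:
  R: Z = R = 583 Ω
  L: Z = jωL = j·7854·0.000839 = 0 + j6.589 Ω
  C: Z = 1/(jωC) = -j/(ω·C) = 0 - j1336 Ω
Step 3 — Series combination: Z_total = R + L + C = 583 - j1329 Ω = 1452∠-66.3° Ω.
Step 4 — Source phasor: V = 97∠-9.0° V = 95.81 - j15.17 V.
Step 5 — Ohm's law: I = V / Z_total = (95.81 - j15.17) / (583 - j1329) = 0.03608 + j0.05624 A.
Step 6 — Convert to polar: |I| = 0.06682 A, ∠I = 57.3°.

I = 0.06682∠57.3° A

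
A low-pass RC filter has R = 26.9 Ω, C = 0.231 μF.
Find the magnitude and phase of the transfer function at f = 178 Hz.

Step 1 — Angular frequency: ω = 2π·178 = 1118 rad/s.
Step 2 — Transfer function: H(jω) = 1/(1 + jωRC).
Step 3 — Denominator: 1 + jωRC = 1 + j·1118·26.9·2.31e-07 = 1 + j0.00695.
Step 4 — H = 1 - j0.006949.
Step 5 — Magnitude: |H| = 1 (-0.0 dB); phase: φ = -0.4°.

|H| = 1 (-0.0 dB), φ = -0.4°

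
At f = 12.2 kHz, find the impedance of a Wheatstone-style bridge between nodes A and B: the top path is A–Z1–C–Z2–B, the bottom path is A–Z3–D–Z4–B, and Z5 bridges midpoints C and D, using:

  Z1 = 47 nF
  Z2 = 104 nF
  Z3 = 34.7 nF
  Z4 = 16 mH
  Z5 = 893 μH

Step 1 — Angular frequency: ω = 2π·f = 2π·1.22e+04 = 7.665e+04 rad/s.
Step 2 — Component impedances:
  Z1: Z = 1/(jωC) = -j/(ω·C) = 0 - j277.6 Ω
  Z2: Z = 1/(jωC) = -j/(ω·C) = 0 - j125.4 Ω
  Z3: Z = 1/(jωC) = -j/(ω·C) = 0 - j376 Ω
  Z4: Z = jωL = j·7.665e+04·0.016 = 0 + j1226 Ω
  Z5: Z = jωL = j·7.665e+04·0.000893 = 0 + j68.45 Ω
Step 3 — Bridge requires nodal analysis (the Z5 bridge couples midpoints C and D, so the two paths cannot be reduced to a simple series/parallel combination). Setting node B to ground and injecting 1 A at node A, the 3-node admittance system at A, C, D solves to V_A = Z_AB = 0 - j278.7 Ω = 278.7∠-90.0° Ω.

Z = 0 - j278.7 Ω = 278.7∠-90.0° Ω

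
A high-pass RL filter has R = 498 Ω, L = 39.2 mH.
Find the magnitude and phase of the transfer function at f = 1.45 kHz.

Step 1 — Angular frequency: ω = 2π·1450 = 9111 rad/s.
Step 2 — Transfer function: H(jω) = jωL/(R + jωL).
Step 3 — Numerator jωL = j·357.1; denominator R + jωL = 498 + j357.1.
Step 4 — H = 0.3396 + j0.4736.
Step 5 — Magnitude: |H| = 0.5828 (-4.7 dB); phase: φ = 54.4°.

|H| = 0.5828 (-4.7 dB), φ = 54.4°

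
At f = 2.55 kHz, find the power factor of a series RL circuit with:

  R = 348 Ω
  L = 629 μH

Step 1 — Angular frequency: ω = 2π·f = 2π·2550 = 1.602e+04 rad/s.
Step 2 — Component impedances:
  R: Z = R = 348 Ω
  L: Z = jωL = j·1.602e+04·0.000629 = 0 + j10.08 Ω
Step 3 — Series combination: Z_total = R + L = 348 + j10.08 Ω = 348.1∠1.7° Ω.
Step 4 — Power factor: PF = cos(φ) = Re(Z)/|Z| = 348/348.15 = 0.9996.
Step 5 — Type: Im(Z) = 10.08 ⇒ lagging (phase φ = 1.7°).

PF = 0.9996 (lagging, φ = 1.7°)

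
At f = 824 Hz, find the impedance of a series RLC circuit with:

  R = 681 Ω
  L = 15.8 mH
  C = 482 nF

Step 1 — Angular frequency: ω = 2π·f = 2π·824 = 5177 rad/s.
Step 2 — Component impedances:
  R: Z = R = 681 Ω
  L: Z = jωL = j·5177·0.0158 = 0 + j81.8 Ω
  C: Z = 1/(jωC) = -j/(ω·C) = 0 - j400.7 Ω
Step 3 — Series combination: Z_total = R + L + C = 681 - j318.9 Ω = 752∠-25.1° Ω.

Z = 681 - j318.9 Ω = 752∠-25.1° Ω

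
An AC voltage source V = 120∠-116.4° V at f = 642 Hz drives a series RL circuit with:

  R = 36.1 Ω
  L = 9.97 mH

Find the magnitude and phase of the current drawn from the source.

Step 1 — Angular frequency: ω = 2π·f = 2π·642 = 4034 rad/s.
Step 2 — Component impedances:
  R: Z = R = 36.1 Ω
  L: Z = jωL = j·4034·0.00997 = 0 + j40.22 Ω
Step 3 — Series combination: Z_total = R + L = 36.1 + j40.22 Ω = 54.04∠48.1° Ω.
Step 4 — Source phasor: V = 120∠-116.4° V = -53.36 - j107.5 V.
Step 5 — Ohm's law: I = V / Z_total = (-53.36 - j107.5) / (36.1 + j40.22) = -2.14 - j0.5938 A.
Step 6 — Convert to polar: |I| = 2.22 A, ∠I = -164.5°.

I = 2.22∠-164.5° A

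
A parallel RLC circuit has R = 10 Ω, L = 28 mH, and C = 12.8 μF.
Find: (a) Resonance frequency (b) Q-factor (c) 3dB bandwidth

Step 1 — Resonance: ω₀ = 1/√(LC) = 1/√(0.028·1.28e-05) = 1670 rad/s.
Step 2 — f₀ = ω₀/(2π) = 265.8 Hz.
Step 3 — Parallel Q: Q = R/(ω₀L) = 10/(1670·0.028) = 0.2138.
Step 4 — Bandwidth: Δω = ω₀/Q = 7812 rad/s; BW = Δω/(2π) = 1243 Hz.

(a) f₀ = 265.8 Hz  (b) Q = 0.2138  (c) BW = 1243 Hz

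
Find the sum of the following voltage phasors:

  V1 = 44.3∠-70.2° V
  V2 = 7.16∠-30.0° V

Step 1 — Convert each phasor to rectangular form:
  V1 = 44.3·(cos(-70.2°) + j·sin(-70.2°)) = 15.01 - j41.68 V
  V2 = 7.16·(cos(-30.0°) + j·sin(-30.0°)) = 6.201 - j3.58 V
Step 2 — Sum components: V_total = 21.21 - j45.26 V.
Step 3 — Convert to polar: |V_total| = 49.98 V, ∠V_total = -64.9°.

V_total = 49.98∠-64.9° V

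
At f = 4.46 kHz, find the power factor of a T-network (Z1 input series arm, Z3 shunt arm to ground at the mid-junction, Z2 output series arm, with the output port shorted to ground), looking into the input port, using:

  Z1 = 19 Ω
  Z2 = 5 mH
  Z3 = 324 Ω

Step 1 — Angular frequency: ω = 2π·f = 2π·4460 = 2.802e+04 rad/s.
Step 2 — Component impedances:
  Z1: Z = R = 19 Ω
  Z2: Z = jωL = j·2.802e+04·0.005 = 0 + j140.1 Ω
  Z3: Z = R = 324 Ω
Step 3 — With the output port shorted to ground, the output series arm Z2 runs from the junction to ground; the shunt arm Z3 also runs from the junction to ground. They appear in parallel: Z3 || Z2 = 51.05 + j118 Ω.
Step 4 — Series with input arm Z1: Z_in = Z1 + (Z3 || Z2) = 70.05 + j118 Ω = 137.3∠59.3° Ω.
Step 5 — Power factor: PF = cos(φ) = Re(Z)/|Z| = 70.047/137.26 = 0.5103.
Step 6 — Type: Im(Z) = 118 ⇒ lagging (phase φ = 59.3°).

PF = 0.5103 (lagging, φ = 59.3°)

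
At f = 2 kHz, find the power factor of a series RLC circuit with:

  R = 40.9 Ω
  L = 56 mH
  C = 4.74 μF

Step 1 — Angular frequency: ω = 2π·f = 2π·2000 = 1.257e+04 rad/s.
Step 2 — Component impedances:
  R: Z = R = 40.9 Ω
  L: Z = jωL = j·1.257e+04·0.056 = 0 + j703.7 Ω
  C: Z = 1/(jωC) = -j/(ω·C) = 0 - j16.79 Ω
Step 3 — Series combination: Z_total = R + L + C = 40.9 + j686.9 Ω = 688.1∠86.6° Ω.
Step 4 — Power factor: PF = cos(φ) = Re(Z)/|Z| = 40.9/688.1 = 0.05944.
Step 5 — Type: Im(Z) = 686.9 ⇒ lagging (phase φ = 86.6°).

PF = 0.05944 (lagging, φ = 86.6°)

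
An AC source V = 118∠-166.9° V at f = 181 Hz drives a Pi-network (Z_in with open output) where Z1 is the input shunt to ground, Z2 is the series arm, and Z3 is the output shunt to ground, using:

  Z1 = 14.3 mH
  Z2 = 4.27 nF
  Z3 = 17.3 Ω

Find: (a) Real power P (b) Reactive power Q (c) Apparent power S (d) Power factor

Step 1 — Angular frequency: ω = 2π·f = 2π·181 = 1137 rad/s.
Step 2 — Component impedances:
  Z1: Z = jωL = j·1137·0.0143 = 0 + j16.26 Ω
  Z2: Z = 1/(jωC) = -j/(ω·C) = 0 - j2.059e+05 Ω
  Z3: Z = R = 17.3 Ω
Step 3 — With open output, the series arm Z2 and the output shunt Z3 appear in series to ground: Z2 + Z3 = 17.3 - j2.059e+05 Ω.
Step 4 — Parallel with input shunt Z1: Z_in = Z1 || (Z2 + Z3) = 1.079e-07 + j16.26 Ω = 16.26∠90.0° Ω.
Step 5 — Source phasor: V = 118∠-166.9° V = -114.9 - j26.74 V.
Step 6 — Current: I = V / Z = -1.644 + j7.066 A = 7.255∠103.1° A.
Step 7 — Complex power: S = V·I* = 5.68e-06 + j856.1 VA.
Step 8 — Real power: P = Re(S) = 5.68e-06 W.
Step 9 — Reactive power: Q = Im(S) = 856.1 VAR.
Step 10 — Apparent power: |S| = 856.1 VA.
Step 11 — Power factor: PF = P/|S| = 6.635e-09 (lagging).

(a) P = 5.68e-06 W  (b) Q = 856.1 VAR  (c) S = 856.1 VA  (d) PF = 6.635e-09 (lagging)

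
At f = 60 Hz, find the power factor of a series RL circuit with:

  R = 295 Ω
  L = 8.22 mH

Step 1 — Angular frequency: ω = 2π·f = 2π·60 = 377 rad/s.
Step 2 — Component impedances:
  R: Z = R = 295 Ω
  L: Z = jωL = j·377·0.00822 = 0 + j3.099 Ω
Step 3 — Series combination: Z_total = R + L = 295 + j3.099 Ω = 295∠0.6° Ω.
Step 4 — Power factor: PF = cos(φ) = Re(Z)/|Z| = 295/295.02 = 0.9999.
Step 5 — Type: Im(Z) = 3.099 ⇒ lagging (phase φ = 0.6°).

PF = 0.9999 (lagging, φ = 0.6°)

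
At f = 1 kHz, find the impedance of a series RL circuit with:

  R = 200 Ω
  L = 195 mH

Step 1 — Angular frequency: ω = 2π·f = 2π·1000 = 6283 rad/s.
Step 2 — Component impedances:
  R: Z = R = 200 Ω
  L: Z = jωL = j·6283·0.195 = 0 + j1225 Ω
Step 3 — Series combination: Z_total = R + L = 200 + j1225 Ω = 1241∠80.7° Ω.

Z = 200 + j1225 Ω = 1241∠80.7° Ω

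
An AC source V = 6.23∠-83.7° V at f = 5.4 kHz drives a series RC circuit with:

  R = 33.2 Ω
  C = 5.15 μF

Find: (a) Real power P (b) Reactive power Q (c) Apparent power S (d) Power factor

Step 1 — Angular frequency: ω = 2π·f = 2π·5400 = 3.393e+04 rad/s.
Step 2 — Component impedances:
  R: Z = R = 33.2 Ω
  C: Z = 1/(jωC) = -j/(ω·C) = 0 - j5.723 Ω
Step 3 — Series combination: Z_total = R + C = 33.2 - j5.723 Ω = 33.69∠-9.8° Ω.
Step 4 — Source phasor: V = 6.23∠-83.7° V = 0.6836 - j6.192 V.
Step 5 — Current: I = V / Z = 0.05122 - j0.1777 A = 0.1849∠-73.9° A.
Step 6 — Complex power: S = V·I* = 1.135 - j0.1957 VA.
Step 7 — Real power: P = Re(S) = 1.135 W.
Step 8 — Reactive power: Q = Im(S) = -0.1957 VAR.
Step 9 — Apparent power: |S| = 1.152 VA.
Step 10 — Power factor: PF = P/|S| = 0.9855 (leading).

(a) P = 1.135 W  (b) Q = -0.1957 VAR  (c) S = 1.152 VA  (d) PF = 0.9855 (leading)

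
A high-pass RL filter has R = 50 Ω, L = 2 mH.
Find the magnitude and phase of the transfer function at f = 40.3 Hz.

Step 1 — Angular frequency: ω = 2π·40.3 = 253.2 rad/s.
Step 2 — Transfer function: H(jω) = jωL/(R + jωL).
Step 3 — Numerator jωL = j·0.5064; denominator R + jωL = 50 + j0.5064.
Step 4 — H = 0.0001026 + j0.01013.
Step 5 — Magnitude: |H| = 0.01013 (-39.9 dB); phase: φ = 89.4°.

|H| = 0.01013 (-39.9 dB), φ = 89.4°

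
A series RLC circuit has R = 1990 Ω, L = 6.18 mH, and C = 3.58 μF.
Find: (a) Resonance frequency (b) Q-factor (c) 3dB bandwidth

Step 1 — Resonance condition Im(Z)=0 gives ω₀ = 1/√(LC).
Step 2 — ω₀ = 1/√(0.00618·3.58e-06) = 6723 rad/s.
Step 3 — f₀ = ω₀/(2π) = 1070 Hz.
Step 4 — Series Q: Q = ω₀L/R = 6723·0.00618/1990 = 0.02088.
Step 5 — 3dB bandwidth: Δω = ω₀/Q = 3.22e+05 rad/s; BW = Δω/(2π) = 5.125e+04 Hz.

(a) f₀ = 1070 Hz  (b) Q = 0.02088  (c) BW = 5.125e+04 Hz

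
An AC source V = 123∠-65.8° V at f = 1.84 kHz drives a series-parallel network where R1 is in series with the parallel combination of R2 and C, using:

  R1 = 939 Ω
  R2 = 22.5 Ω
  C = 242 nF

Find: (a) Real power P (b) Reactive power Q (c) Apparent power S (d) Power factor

Step 1 — Angular frequency: ω = 2π·f = 2π·1840 = 1.156e+04 rad/s.
Step 2 — Component impedances:
  R1: Z = R = 939 Ω
  R2: Z = R = 22.5 Ω
  C: Z = 1/(jωC) = -j/(ω·C) = 0 - j357.4 Ω
Step 3 — Parallel branch: R2 || C = 1/(1/R2 + 1/C) = 22.41 - j1.411 Ω.
Step 4 — Series with R1: Z_total = R1 + (R2 || C) = 961.4 - j1.411 Ω = 961.4∠-0.1° Ω.
Step 5 — Source phasor: V = 123∠-65.8° V = 50.42 - j112.2 V.
Step 6 — Current: I = V / Z = 0.05262 - j0.1166 A = 0.1279∠-65.7° A.
Step 7 — Complex power: S = V·I* = 15.74 - j0.02309 VA.
Step 8 — Real power: P = Re(S) = 15.74 W.
Step 9 — Reactive power: Q = Im(S) = -0.02309 VAR.
Step 10 — Apparent power: |S| = 15.74 VA.
Step 11 — Power factor: PF = P/|S| = 1 (leading).

(a) P = 15.74 W  (b) Q = -0.02309 VAR  (c) S = 15.74 VA  (d) PF = 1 (leading)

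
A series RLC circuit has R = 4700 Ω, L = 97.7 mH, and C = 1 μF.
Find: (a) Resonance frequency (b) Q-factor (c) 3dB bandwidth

Step 1 — Resonance: ω₀ = 1/√(LC) = 1/√(0.0977·1e-06) = 3199 rad/s.
Step 2 — f₀ = ω₀/(2π) = 509.2 Hz.
Step 3 — Series Q: Q = ω₀L/R = 3199·0.0977/4700 = 0.0665.
Step 4 — Bandwidth: Δω = ω₀/Q = 4.811e+04 rad/s; BW = Δω/(2π) = 7656 Hz.

(a) f₀ = 509.2 Hz  (b) Q = 0.0665  (c) BW = 7656 Hz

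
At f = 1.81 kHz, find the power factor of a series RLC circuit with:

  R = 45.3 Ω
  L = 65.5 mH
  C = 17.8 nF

Step 1 — Angular frequency: ω = 2π·f = 2π·1810 = 1.137e+04 rad/s.
Step 2 — Component impedances:
  R: Z = R = 45.3 Ω
  L: Z = jωL = j·1.137e+04·0.0655 = 0 + j744.9 Ω
  C: Z = 1/(jωC) = -j/(ω·C) = 0 - j4940 Ω
Step 3 — Series combination: Z_total = R + L + C = 45.3 - j4195 Ω = 4195∠-89.4° Ω.
Step 4 — Power factor: PF = cos(φ) = Re(Z)/|Z| = 45.3/4195 = 0.0108.
Step 5 — Type: Im(Z) = -4195 ⇒ leading (phase φ = -89.4°).

PF = 0.0108 (leading, φ = -89.4°)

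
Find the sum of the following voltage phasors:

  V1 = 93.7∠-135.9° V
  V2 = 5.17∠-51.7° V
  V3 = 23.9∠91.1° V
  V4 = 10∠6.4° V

Step 1 — Convert each phasor to rectangular form:
  V1 = 93.7·(cos(-135.9°) + j·sin(-135.9°)) = -67.29 - j65.21 V
  V2 = 5.17·(cos(-51.7°) + j·sin(-51.7°)) = 3.204 - j4.057 V
  V3 = 23.9·(cos(91.1°) + j·sin(91.1°)) = -0.4588 + j23.9 V
  V4 = 10·(cos(6.4°) + j·sin(6.4°)) = 9.938 + j1.115 V
Step 2 — Sum components: V_total = -54.61 - j44.25 V.
Step 3 — Convert to polar: |V_total| = 70.29 V, ∠V_total = -141.0°.

V_total = 70.29∠-141.0° V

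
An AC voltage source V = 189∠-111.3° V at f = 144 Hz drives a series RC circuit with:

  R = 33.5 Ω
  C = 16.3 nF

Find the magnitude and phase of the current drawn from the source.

Step 1 — Angular frequency: ω = 2π·f = 2π·144 = 904.8 rad/s.
Step 2 — Component impedances:
  R: Z = R = 33.5 Ω
  C: Z = 1/(jωC) = -j/(ω·C) = 0 - j6.781e+04 Ω
Step 3 — Series combination: Z_total = R + C = 33.5 - j6.781e+04 Ω = 6.781e+04∠-90.0° Ω.
Step 4 — Source phasor: V = 189∠-111.3° V = -68.65 - j176.1 V.
Step 5 — Ohm's law: I = V / Z_total = (-68.65 - j176.1) / (33.5 - j6.781e+04) = 0.002596 - j0.001014 A.
Step 6 — Convert to polar: |I| = 0.002787 A, ∠I = -21.3°.

I = 0.002787∠-21.3° A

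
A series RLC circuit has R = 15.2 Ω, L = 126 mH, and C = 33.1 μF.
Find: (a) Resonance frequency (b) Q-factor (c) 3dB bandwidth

Step 1 — Resonance condition Im(Z)=0 gives ω₀ = 1/√(LC).
Step 2 — ω₀ = 1/√(0.126·3.31e-05) = 489.7 rad/s.
Step 3 — f₀ = ω₀/(2π) = 77.93 Hz.
Step 4 — Series Q: Q = ω₀L/R = 489.7·0.126/15.2 = 4.059.
Step 5 — 3dB bandwidth: Δω = ω₀/Q = 120.6 rad/s; BW = Δω/(2π) = 19.2 Hz.

(a) f₀ = 77.93 Hz  (b) Q = 4.059  (c) BW = 19.2 Hz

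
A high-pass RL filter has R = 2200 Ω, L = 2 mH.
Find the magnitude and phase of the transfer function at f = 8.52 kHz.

Step 1 — Angular frequency: ω = 2π·8520 = 5.353e+04 rad/s.
Step 2 — Transfer function: H(jω) = jωL/(R + jωL).
Step 3 — Numerator jωL = j·107.1; denominator R + jωL = 2200 + j107.1.
Step 4 — H = 0.002363 + j0.04855.
Step 5 — Magnitude: |H| = 0.04861 (-26.3 dB); phase: φ = 87.2°.

|H| = 0.04861 (-26.3 dB), φ = 87.2°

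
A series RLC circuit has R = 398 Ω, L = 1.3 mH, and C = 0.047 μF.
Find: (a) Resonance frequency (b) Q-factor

Step 1 — Resonance condition Im(Z)=0 gives ω₀ = 1/√(LC).
Step 2 — ω₀ = 1/√(0.0013·4.7e-08) = 1.279e+05 rad/s.
Step 3 — f₀ = ω₀/(2π) = 2.036e+04 Hz.
Step 4 — Series Q: Q = ω₀L/R = 1.279e+05·0.0013/398 = 0.4179.

(a) f₀ = 2.036e+04 Hz  (b) Q = 0.4179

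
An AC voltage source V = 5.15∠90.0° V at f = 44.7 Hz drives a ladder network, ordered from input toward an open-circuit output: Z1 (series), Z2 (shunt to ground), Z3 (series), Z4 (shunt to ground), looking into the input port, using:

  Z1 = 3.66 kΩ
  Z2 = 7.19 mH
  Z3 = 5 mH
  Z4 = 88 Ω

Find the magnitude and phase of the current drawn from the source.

Step 1 — Angular frequency: ω = 2π·f = 2π·44.7 = 280.9 rad/s.
Step 2 — Component impedances:
  Z1: Z = R = 3660 Ω
  Z2: Z = jωL = j·280.9·0.00719 = 0 + j2.019 Ω
  Z3: Z = jωL = j·280.9·0.005 = 0 + j1.404 Ω
  Z4: Z = R = 88 Ω
Step 3 — Ladder network (open output): work backward from the far end, alternating series and parallel combinations. Z_in = 3660 + j2.018 Ω = 3660∠0.0° Ω.
Step 4 — Source phasor: V = 5.15∠90.0° V = 0 + j5.15 V.
Step 5 — Ohm's law: I = V / Z_total = (0 + j5.15) / (3660 + j2.018) = 7.756e-07 + j0.001407 A.
Step 6 — Convert to polar: |I| = 0.001407 A, ∠I = 90.0°.

I = 0.001407∠90.0° A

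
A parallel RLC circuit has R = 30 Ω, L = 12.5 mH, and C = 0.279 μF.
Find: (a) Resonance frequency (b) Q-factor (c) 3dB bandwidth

Step 1 — Resonance: ω₀ = 1/√(LC) = 1/√(0.0125·2.79e-07) = 1.693e+04 rad/s.
Step 2 — f₀ = ω₀/(2π) = 2695 Hz.
Step 3 — Parallel Q: Q = R/(ω₀L) = 30/(1.693e+04·0.0125) = 0.1417.
Step 4 — Bandwidth: Δω = ω₀/Q = 1.195e+05 rad/s; BW = Δω/(2π) = 1.901e+04 Hz.

(a) f₀ = 2695 Hz  (b) Q = 0.1417  (c) BW = 1.901e+04 Hz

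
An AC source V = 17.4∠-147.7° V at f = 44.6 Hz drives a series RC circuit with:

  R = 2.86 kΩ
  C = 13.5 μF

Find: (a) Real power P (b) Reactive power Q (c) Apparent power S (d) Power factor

Step 1 — Angular frequency: ω = 2π·f = 2π·44.6 = 280.2 rad/s.
Step 2 — Component impedances:
  R: Z = R = 2860 Ω
  C: Z = 1/(jωC) = -j/(ω·C) = 0 - j264.3 Ω
Step 3 — Series combination: Z_total = R + C = 2860 - j264.3 Ω = 2872∠-5.3° Ω.
Step 4 — Source phasor: V = 17.4∠-147.7° V = -14.71 - j9.298 V.
Step 5 — Current: I = V / Z = -0.004801 - j0.003695 A = 0.006058∠-142.4° A.
Step 6 — Complex power: S = V·I* = 0.105 - j0.009701 VA.
Step 7 — Real power: P = Re(S) = 0.105 W.
Step 8 — Reactive power: Q = Im(S) = -0.009701 VAR.
Step 9 — Apparent power: |S| = 0.1054 VA.
Step 10 — Power factor: PF = P/|S| = 0.9958 (leading).

(a) P = 0.105 W  (b) Q = -0.009701 VAR  (c) S = 0.1054 VA  (d) PF = 0.9958 (leading)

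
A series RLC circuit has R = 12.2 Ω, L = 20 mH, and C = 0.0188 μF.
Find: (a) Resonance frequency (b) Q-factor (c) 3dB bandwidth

Step 1 — Resonance condition Im(Z)=0 gives ω₀ = 1/√(LC).
Step 2 — ω₀ = 1/√(0.02·1.88e-08) = 5.157e+04 rad/s.
Step 3 — f₀ = ω₀/(2π) = 8208 Hz.
Step 4 — Series Q: Q = ω₀L/R = 5.157e+04·0.02/12.2 = 84.54.
Step 5 — 3dB bandwidth: Δω = ω₀/Q = 610 rad/s; BW = Δω/(2π) = 97.08 Hz.

(a) f₀ = 8208 Hz  (b) Q = 84.54  (c) BW = 97.08 Hz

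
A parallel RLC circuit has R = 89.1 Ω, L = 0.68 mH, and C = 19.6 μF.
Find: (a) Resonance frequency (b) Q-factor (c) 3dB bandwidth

Step 1 — Resonance: ω₀ = 1/√(LC) = 1/√(0.00068·1.96e-05) = 8662 rad/s.
Step 2 — f₀ = ω₀/(2π) = 1379 Hz.
Step 3 — Parallel Q: Q = R/(ω₀L) = 89.1/(8662·0.00068) = 15.13.
Step 4 — Bandwidth: Δω = ω₀/Q = 572.6 rad/s; BW = Δω/(2π) = 91.14 Hz.

(a) f₀ = 1379 Hz  (b) Q = 15.13  (c) BW = 91.14 Hz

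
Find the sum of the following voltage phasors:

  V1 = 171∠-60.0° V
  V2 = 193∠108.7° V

Step 1 — Convert each phasor to rectangular form:
  V1 = 171·(cos(-60.0°) + j·sin(-60.0°)) = 85.5 - j148.1 V
  V2 = 193·(cos(108.7°) + j·sin(108.7°)) = -61.88 + j182.8 V
Step 2 — Sum components: V_total = 23.62 + j34.72 V.
Step 3 — Convert to polar: |V_total| = 41.99 V, ∠V_total = 55.8°.

V_total = 41.99∠55.8° V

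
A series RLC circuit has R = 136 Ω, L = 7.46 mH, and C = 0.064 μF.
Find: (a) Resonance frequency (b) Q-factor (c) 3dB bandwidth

Step 1 — Resonance condition Im(Z)=0 gives ω₀ = 1/√(LC).
Step 2 — ω₀ = 1/√(0.00746·6.4e-08) = 4.577e+04 rad/s.
Step 3 — f₀ = ω₀/(2π) = 7284 Hz.
Step 4 — Series Q: Q = ω₀L/R = 4.577e+04·0.00746/136 = 2.51.
Step 5 — 3dB bandwidth: Δω = ω₀/Q = 1.823e+04 rad/s; BW = Δω/(2π) = 2901 Hz.

(a) f₀ = 7284 Hz  (b) Q = 2.51  (c) BW = 2901 Hz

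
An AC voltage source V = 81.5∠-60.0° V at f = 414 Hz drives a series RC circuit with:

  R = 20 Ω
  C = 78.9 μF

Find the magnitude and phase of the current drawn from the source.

Step 1 — Angular frequency: ω = 2π·f = 2π·414 = 2601 rad/s.
Step 2 — Component impedances:
  R: Z = R = 20 Ω
  C: Z = 1/(jωC) = -j/(ω·C) = 0 - j4.872 Ω
Step 3 — Series combination: Z_total = R + C = 20 - j4.872 Ω = 20.58∠-13.7° Ω.
Step 4 — Source phasor: V = 81.5∠-60.0° V = 40.75 - j70.58 V.
Step 5 — Ohm's law: I = V / Z_total = (40.75 - j70.58) / (20 - j4.872) = 2.735 - j2.863 A.
Step 6 — Convert to polar: |I| = 3.959 A, ∠I = -46.3°.

I = 3.959∠-46.3° A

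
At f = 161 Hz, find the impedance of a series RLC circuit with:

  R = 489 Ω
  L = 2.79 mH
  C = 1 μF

Step 1 — Angular frequency: ω = 2π·f = 2π·161 = 1012 rad/s.
Step 2 — Component impedances:
  R: Z = R = 489 Ω
  L: Z = jωL = j·1012·0.00279 = 0 + j2.822 Ω
  C: Z = 1/(jωC) = -j/(ω·C) = 0 - j988.5 Ω
Step 3 — Series combination: Z_total = R + L + C = 489 - j985.7 Ω = 1100∠-63.6° Ω.

Z = 489 - j985.7 Ω = 1100∠-63.6° Ω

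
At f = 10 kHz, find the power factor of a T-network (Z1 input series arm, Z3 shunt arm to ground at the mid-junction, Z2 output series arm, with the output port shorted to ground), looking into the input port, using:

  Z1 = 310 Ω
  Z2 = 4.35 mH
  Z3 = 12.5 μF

Step 1 — Angular frequency: ω = 2π·f = 2π·1e+04 = 6.283e+04 rad/s.
Step 2 — Component impedances:
  Z1: Z = R = 310 Ω
  Z2: Z = jωL = j·6.283e+04·0.00435 = 0 + j273.3 Ω
  Z3: Z = 1/(jωC) = -j/(ω·C) = 0 - j1.273 Ω
Step 3 — With the output port shorted to ground, the output series arm Z2 runs from the junction to ground; the shunt arm Z3 also runs from the junction to ground. They appear in parallel: Z3 || Z2 = 0 - j1.279 Ω.
Step 4 — Series with input arm Z1: Z_in = Z1 + (Z3 || Z2) = 310 - j1.279 Ω = 310∠-0.2° Ω.
Step 5 — Power factor: PF = cos(φ) = Re(Z)/|Z| = 310/310 = 1.
Step 6 — Type: Im(Z) = -1.279 ⇒ leading (phase φ = -0.2°).

PF = 1 (leading, φ = -0.2°)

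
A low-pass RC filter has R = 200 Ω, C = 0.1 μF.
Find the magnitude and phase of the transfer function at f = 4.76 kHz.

Step 1 — Angular frequency: ω = 2π·4760 = 2.991e+04 rad/s.
Step 2 — Transfer function: H(jω) = 1/(1 + jωRC).
Step 3 — Denominator: 1 + jωRC = 1 + j·2.991e+04·200·1e-07 = 1 + j0.5982.
Step 4 — H = 0.7365 - j0.4405.
Step 5 — Magnitude: |H| = 0.8582 (-1.3 dB); phase: φ = -30.9°.

|H| = 0.8582 (-1.3 dB), φ = -30.9°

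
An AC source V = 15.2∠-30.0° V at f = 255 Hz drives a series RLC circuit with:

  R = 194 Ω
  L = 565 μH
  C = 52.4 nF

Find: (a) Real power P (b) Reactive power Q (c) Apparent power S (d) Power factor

Step 1 — Angular frequency: ω = 2π·f = 2π·255 = 1602 rad/s.
Step 2 — Component impedances:
  R: Z = R = 194 Ω
  L: Z = jωL = j·1602·0.000565 = 0 + j0.9052 Ω
  C: Z = 1/(jωC) = -j/(ω·C) = 0 - j1.191e+04 Ω
Step 3 — Series combination: Z_total = R + L + C = 194 - j1.191e+04 Ω = 1.191e+04∠-89.1° Ω.
Step 4 — Source phasor: V = 15.2∠-30.0° V = 13.16 - j7.6 V.
Step 5 — Current: I = V / Z = 0.0006559 + j0.001095 A = 0.001276∠59.1° A.
Step 6 — Complex power: S = V·I* = 0.0003159 - j0.01939 VA.
Step 7 — Real power: P = Re(S) = 0.0003159 W.
Step 8 — Reactive power: Q = Im(S) = -0.01939 VAR.
Step 9 — Apparent power: |S| = 0.0194 VA.
Step 10 — Power factor: PF = P/|S| = 0.01629 (leading).

(a) P = 0.0003159 W  (b) Q = -0.01939 VAR  (c) S = 0.0194 VA  (d) PF = 0.01629 (leading)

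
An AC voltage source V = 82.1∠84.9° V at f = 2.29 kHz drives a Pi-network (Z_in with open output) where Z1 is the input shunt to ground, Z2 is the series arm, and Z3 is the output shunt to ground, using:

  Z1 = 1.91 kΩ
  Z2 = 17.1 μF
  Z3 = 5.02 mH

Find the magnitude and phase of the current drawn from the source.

Step 1 — Angular frequency: ω = 2π·f = 2π·2290 = 1.439e+04 rad/s.
Step 2 — Component impedances:
  Z1: Z = R = 1910 Ω
  Z2: Z = 1/(jωC) = -j/(ω·C) = 0 - j4.064 Ω
  Z3: Z = jωL = j·1.439e+04·0.00502 = 0 + j72.23 Ω
Step 3 — With open output, the series arm Z2 and the output shunt Z3 appear in series to ground: Z2 + Z3 = 0 + j68.17 Ω.
Step 4 — Parallel with input shunt Z1: Z_in = Z1 || (Z2 + Z3) = 2.43 + j68.08 Ω = 68.12∠88.0° Ω.
Step 5 — Source phasor: V = 82.1∠84.9° V = 7.298 + j81.77 V.
Step 6 — Ohm's law: I = V / Z_total = (7.298 + j81.77) / (2.43 + j68.08) = 1.203 - j0.06425 A.
Step 7 — Convert to polar: |I| = 1.205 A, ∠I = -3.1°.

I = 1.205∠-3.1° A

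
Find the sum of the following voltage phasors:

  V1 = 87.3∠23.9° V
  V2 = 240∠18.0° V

Step 1 — Convert each phasor to rectangular form:
  V1 = 87.3·(cos(23.9°) + j·sin(23.9°)) = 79.81 + j35.37 V
  V2 = 240·(cos(18.0°) + j·sin(18.0°)) = 228.3 + j74.16 V
Step 2 — Sum components: V_total = 308.1 + j109.5 V.
Step 3 — Convert to polar: |V_total| = 327 V, ∠V_total = 19.6°.

V_total = 327∠19.6° V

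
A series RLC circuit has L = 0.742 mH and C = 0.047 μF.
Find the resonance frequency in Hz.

Step 1 — Resonance condition Im(Z)=0 gives ω₀ = 1/√(LC).
Step 2 — ω₀ = 1/√(0.000742·4.7e-08) = 1.693e+05 rad/s.
Step 3 — f₀ = ω₀/(2π) = 2.695e+04 Hz.

f₀ = 2.695e+04 Hz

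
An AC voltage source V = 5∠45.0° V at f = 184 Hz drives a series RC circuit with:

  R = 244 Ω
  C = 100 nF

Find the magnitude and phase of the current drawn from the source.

Step 1 — Angular frequency: ω = 2π·f = 2π·184 = 1156 rad/s.
Step 2 — Component impedances:
  R: Z = R = 244 Ω
  C: Z = 1/(jωC) = -j/(ω·C) = 0 - j8650 Ω
Step 3 — Series combination: Z_total = R + C = 244 - j8650 Ω = 8653∠-88.4° Ω.
Step 4 — Source phasor: V = 5∠45.0° V = 3.536 + j3.536 V.
Step 5 — Ohm's law: I = V / Z_total = (3.536 + j3.536) / (244 - j8650) = -0.0003969 + j0.0004199 A.
Step 6 — Convert to polar: |I| = 0.0005778 A, ∠I = 133.4°.

I = 0.0005778∠133.4° A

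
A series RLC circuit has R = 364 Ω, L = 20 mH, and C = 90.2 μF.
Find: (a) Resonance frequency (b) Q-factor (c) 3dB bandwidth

Step 1 — Resonance condition Im(Z)=0 gives ω₀ = 1/√(LC).
Step 2 — ω₀ = 1/√(0.02·9.02e-05) = 744.5 rad/s.
Step 3 — f₀ = ω₀/(2π) = 118.5 Hz.
Step 4 — Series Q: Q = ω₀L/R = 744.5·0.02/364 = 0.04091.
Step 5 — 3dB bandwidth: Δω = ω₀/Q = 1.82e+04 rad/s; BW = Δω/(2π) = 2897 Hz.

(a) f₀ = 118.5 Hz  (b) Q = 0.04091  (c) BW = 2897 Hz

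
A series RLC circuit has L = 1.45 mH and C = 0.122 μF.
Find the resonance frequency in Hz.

Step 1 — Resonance condition Im(Z)=0 gives ω₀ = 1/√(LC).
Step 2 — ω₀ = 1/√(0.00145·1.22e-07) = 7.519e+04 rad/s.
Step 3 — f₀ = ω₀/(2π) = 1.197e+04 Hz.

f₀ = 1.197e+04 Hz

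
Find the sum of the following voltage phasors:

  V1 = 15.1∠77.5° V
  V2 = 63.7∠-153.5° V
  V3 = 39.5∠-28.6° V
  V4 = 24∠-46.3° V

Step 1 — Convert each phasor to rectangular form:
  V1 = 15.1·(cos(77.5°) + j·sin(77.5°)) = 3.268 + j14.74 V
  V2 = 63.7·(cos(-153.5°) + j·sin(-153.5°)) = -57.01 - j28.42 V
  V3 = 39.5·(cos(-28.6°) + j·sin(-28.6°)) = 34.68 - j18.91 V
  V4 = 24·(cos(-46.3°) + j·sin(-46.3°)) = 16.58 - j17.35 V
Step 2 — Sum components: V_total = -2.478 - j49.94 V.
Step 3 — Convert to polar: |V_total| = 50 V, ∠V_total = -92.8°.

V_total = 50∠-92.8° V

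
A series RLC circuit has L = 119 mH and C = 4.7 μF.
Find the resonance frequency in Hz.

Step 1 — Resonance condition Im(Z)=0 gives ω₀ = 1/√(LC).
Step 2 — ω₀ = 1/√(0.119·4.7e-06) = 1337 rad/s.
Step 3 — f₀ = ω₀/(2π) = 212.8 Hz.

f₀ = 212.8 Hz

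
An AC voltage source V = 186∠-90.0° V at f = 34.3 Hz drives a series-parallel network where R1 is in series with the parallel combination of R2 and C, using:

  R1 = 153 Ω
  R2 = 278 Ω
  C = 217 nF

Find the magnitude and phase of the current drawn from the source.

Step 1 — Angular frequency: ω = 2π·f = 2π·34.3 = 215.5 rad/s.
Step 2 — Component impedances:
  R1: Z = R = 153 Ω
  R2: Z = R = 278 Ω
  C: Z = 1/(jωC) = -j/(ω·C) = 0 - j2.138e+04 Ω
Step 3 — Parallel branch: R2 || C = 1/(1/R2 + 1/C) = 278 - j3.614 Ω.
Step 4 — Series with R1: Z_total = R1 + (R2 || C) = 431 - j3.614 Ω = 431∠-0.5° Ω.
Step 5 — Source phasor: V = 186∠-90.0° V = 0 - j186 V.
Step 6 — Ohm's law: I = V / Z_total = (0 - j186) / (431 - j3.614) = 0.003619 - j0.4316 A.
Step 7 — Convert to polar: |I| = 0.4316 A, ∠I = -89.5°.

I = 0.4316∠-89.5° A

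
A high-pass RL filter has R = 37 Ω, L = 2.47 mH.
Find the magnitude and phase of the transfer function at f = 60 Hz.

Step 1 — Angular frequency: ω = 2π·60 = 377 rad/s.
Step 2 — Transfer function: H(jω) = jωL/(R + jωL).
Step 3 — Numerator jωL = j·0.9312; denominator R + jωL = 37 + j0.9312.
Step 4 — H = 0.000633 + j0.02515.
Step 5 — Magnitude: |H| = 0.02516 (-32.0 dB); phase: φ = 88.6°.

|H| = 0.02516 (-32.0 dB), φ = 88.6°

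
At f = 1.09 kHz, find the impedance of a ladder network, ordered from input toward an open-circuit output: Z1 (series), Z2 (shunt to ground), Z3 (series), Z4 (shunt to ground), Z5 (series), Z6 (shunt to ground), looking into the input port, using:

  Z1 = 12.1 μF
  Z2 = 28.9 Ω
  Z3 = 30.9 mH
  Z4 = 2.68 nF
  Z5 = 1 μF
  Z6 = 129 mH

Step 1 — Angular frequency: ω = 2π·f = 2π·1090 = 6849 rad/s.
Step 2 — Component impedances:
  Z1: Z = 1/(jωC) = -j/(ω·C) = 0 - j12.07 Ω
  Z2: Z = R = 28.9 Ω
  Z3: Z = jωL = j·6849·0.0309 = 0 + j211.6 Ω
  Z4: Z = 1/(jωC) = -j/(ω·C) = 0 - j5.448e+04 Ω
  Z5: Z = 1/(jωC) = -j/(ω·C) = 0 - j146 Ω
  Z6: Z = jωL = j·6849·0.129 = 0 + j883.5 Ω
Step 3 — Ladder network (open output): work backward from the far end, alternating series and parallel combinations. Z_in = 28.87 - j11.2 Ω = 30.97∠-21.2° Ω.

Z = 28.87 - j11.2 Ω = 30.97∠-21.2° Ω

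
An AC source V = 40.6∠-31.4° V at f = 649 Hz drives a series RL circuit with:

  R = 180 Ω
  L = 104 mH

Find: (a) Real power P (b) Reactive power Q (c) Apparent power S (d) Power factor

Step 1 — Angular frequency: ω = 2π·f = 2π·649 = 4078 rad/s.
Step 2 — Component impedances:
  R: Z = R = 180 Ω
  L: Z = jωL = j·4078·0.104 = 0 + j424.1 Ω
Step 3 — Series combination: Z_total = R + L = 180 + j424.1 Ω = 460.7∠67.0° Ω.
Step 4 — Source phasor: V = 40.6∠-31.4° V = 34.65 - j21.15 V.
Step 5 — Current: I = V / Z = -0.01288 - j0.08718 A = 0.08813∠-98.4° A.
Step 6 — Complex power: S = V·I* = 1.398 + j3.294 VA.
Step 7 — Real power: P = Re(S) = 1.398 W.
Step 8 — Reactive power: Q = Im(S) = 3.294 VAR.
Step 9 — Apparent power: |S| = 3.578 VA.
Step 10 — Power factor: PF = P/|S| = 0.3907 (lagging).

(a) P = 1.398 W  (b) Q = 3.294 VAR  (c) S = 3.578 VA  (d) PF = 0.3907 (lagging)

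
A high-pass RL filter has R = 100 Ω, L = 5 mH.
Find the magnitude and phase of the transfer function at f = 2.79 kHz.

Step 1 — Angular frequency: ω = 2π·2790 = 1.753e+04 rad/s.
Step 2 — Transfer function: H(jω) = jωL/(R + jωL).
Step 3 — Numerator jωL = j·87.65; denominator R + jωL = 100 + j87.65.
Step 4 — H = 0.4345 + j0.4957.
Step 5 — Magnitude: |H| = 0.6591 (-3.6 dB); phase: φ = 48.8°.

|H| = 0.6591 (-3.6 dB), φ = 48.8°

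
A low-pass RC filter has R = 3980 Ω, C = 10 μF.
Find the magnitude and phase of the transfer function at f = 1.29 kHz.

Step 1 — Angular frequency: ω = 2π·1290 = 8105 rad/s.
Step 2 — Transfer function: H(jω) = 1/(1 + jωRC).
Step 3 — Denominator: 1 + jωRC = 1 + j·8105·3980·1e-05 = 1 + j322.6.
Step 4 — H = 9.609e-06 - j0.0031.
Step 5 — Magnitude: |H| = 0.0031 (-50.2 dB); phase: φ = -89.8°.

|H| = 0.0031 (-50.2 dB), φ = -89.8°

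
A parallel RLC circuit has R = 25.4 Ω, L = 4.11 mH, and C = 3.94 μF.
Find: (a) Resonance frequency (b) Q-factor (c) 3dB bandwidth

Step 1 — Resonance: ω₀ = 1/√(LC) = 1/√(0.00411·3.94e-06) = 7858 rad/s.
Step 2 — f₀ = ω₀/(2π) = 1251 Hz.
Step 3 — Parallel Q: Q = R/(ω₀L) = 25.4/(7858·0.00411) = 0.7864.
Step 4 — Bandwidth: Δω = ω₀/Q = 9992 rad/s; BW = Δω/(2π) = 1590 Hz.

(a) f₀ = 1251 Hz  (b) Q = 0.7864  (c) BW = 1590 Hz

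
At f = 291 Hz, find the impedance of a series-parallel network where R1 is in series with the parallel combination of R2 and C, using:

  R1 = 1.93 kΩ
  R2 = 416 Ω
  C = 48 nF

Step 1 — Angular frequency: ω = 2π·f = 2π·291 = 1828 rad/s.
Step 2 — Component impedances:
  R1: Z = R = 1930 Ω
  R2: Z = R = 416 Ω
  C: Z = 1/(jωC) = -j/(ω·C) = 0 - j1.139e+04 Ω
Step 3 — Parallel branch: R2 || C = 1/(1/R2 + 1/C) = 415.4 - j15.17 Ω.
Step 4 — Series with R1: Z_total = R1 + (R2 || C) = 2345 - j15.17 Ω = 2345∠-0.4° Ω.

Z = 2345 - j15.17 Ω = 2345∠-0.4° Ω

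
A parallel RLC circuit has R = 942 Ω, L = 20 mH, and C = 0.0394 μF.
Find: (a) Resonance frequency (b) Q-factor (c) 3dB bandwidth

Step 1 — Resonance: ω₀ = 1/√(LC) = 1/√(0.02·3.94e-08) = 3.562e+04 rad/s.
Step 2 — f₀ = ω₀/(2π) = 5670 Hz.
Step 3 — Parallel Q: Q = R/(ω₀L) = 942/(3.562e+04·0.02) = 1.322.
Step 4 — Bandwidth: Δω = ω₀/Q = 2.694e+04 rad/s; BW = Δω/(2π) = 4288 Hz.

(a) f₀ = 5670 Hz  (b) Q = 1.322  (c) BW = 4288 Hz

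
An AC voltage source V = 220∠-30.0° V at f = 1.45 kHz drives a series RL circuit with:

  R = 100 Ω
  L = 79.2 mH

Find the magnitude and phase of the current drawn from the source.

Step 1 — Angular frequency: ω = 2π·f = 2π·1450 = 9111 rad/s.
Step 2 — Component impedances:
  R: Z = R = 100 Ω
  L: Z = jωL = j·9111·0.0792 = 0 + j721.6 Ω
Step 3 — Series combination: Z_total = R + L = 100 + j721.6 Ω = 728.5∠82.1° Ω.
Step 4 — Source phasor: V = 220∠-30.0° V = 190.5 - j110 V.
Step 5 — Ohm's law: I = V / Z_total = (190.5 - j110) / (100 + j721.6) = -0.1137 - j0.2798 A.
Step 6 — Convert to polar: |I| = 0.302 A, ∠I = -112.1°.

I = 0.302∠-112.1° A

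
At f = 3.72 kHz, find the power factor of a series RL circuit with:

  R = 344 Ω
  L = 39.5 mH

Step 1 — Angular frequency: ω = 2π·f = 2π·3720 = 2.337e+04 rad/s.
Step 2 — Component impedances:
  R: Z = R = 344 Ω
  L: Z = jωL = j·2.337e+04·0.0395 = 0 + j923.3 Ω
Step 3 — Series combination: Z_total = R + L = 344 + j923.3 Ω = 985.3∠69.6° Ω.
Step 4 — Power factor: PF = cos(φ) = Re(Z)/|Z| = 344/985.3 = 0.3491.
Step 5 — Type: Im(Z) = 923.3 ⇒ lagging (phase φ = 69.6°).

PF = 0.3491 (lagging, φ = 69.6°)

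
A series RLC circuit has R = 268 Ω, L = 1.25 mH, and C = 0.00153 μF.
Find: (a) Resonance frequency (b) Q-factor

Step 1 — Resonance condition Im(Z)=0 gives ω₀ = 1/√(LC).
Step 2 — ω₀ = 1/√(0.00125·1.53e-09) = 7.231e+05 rad/s.
Step 3 — f₀ = ω₀/(2π) = 1.151e+05 Hz.
Step 4 — Series Q: Q = ω₀L/R = 7.231e+05·0.00125/268 = 3.373.

(a) f₀ = 1.151e+05 Hz  (b) Q = 3.373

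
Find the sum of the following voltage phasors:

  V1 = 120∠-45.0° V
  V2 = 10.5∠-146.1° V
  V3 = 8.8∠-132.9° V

Step 1 — Convert each phasor to rectangular form:
  V1 = 120·(cos(-45.0°) + j·sin(-45.0°)) = 84.85 - j84.85 V
  V2 = 10.5·(cos(-146.1°) + j·sin(-146.1°)) = -8.715 - j5.856 V
  V3 = 8.8·(cos(-132.9°) + j·sin(-132.9°)) = -5.99 - j6.446 V
Step 2 — Sum components: V_total = 70.15 - j97.16 V.
Step 3 — Convert to polar: |V_total| = 119.8 V, ∠V_total = -54.2°.

V_total = 119.8∠-54.2° V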